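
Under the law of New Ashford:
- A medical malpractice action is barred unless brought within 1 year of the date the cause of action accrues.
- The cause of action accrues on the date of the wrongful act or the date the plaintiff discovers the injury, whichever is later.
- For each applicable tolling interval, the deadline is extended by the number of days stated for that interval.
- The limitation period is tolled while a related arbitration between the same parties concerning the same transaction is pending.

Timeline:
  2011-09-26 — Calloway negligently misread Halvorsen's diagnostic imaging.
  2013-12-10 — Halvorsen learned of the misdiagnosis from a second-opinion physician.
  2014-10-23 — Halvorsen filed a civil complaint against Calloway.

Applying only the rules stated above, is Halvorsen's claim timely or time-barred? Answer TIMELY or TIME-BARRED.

The claim accrued on 2013-12-10 — the later of the 2011-09-26 act and the 2013-12-10 discovery.
Adding the 1 year base period to 2013-12-10 gives a deadline of 2014-12-10, before any tolling.
Halvorsen filed on 2014-10-23, before the 2014-12-10 deadline, so the action is timely.

TIMELY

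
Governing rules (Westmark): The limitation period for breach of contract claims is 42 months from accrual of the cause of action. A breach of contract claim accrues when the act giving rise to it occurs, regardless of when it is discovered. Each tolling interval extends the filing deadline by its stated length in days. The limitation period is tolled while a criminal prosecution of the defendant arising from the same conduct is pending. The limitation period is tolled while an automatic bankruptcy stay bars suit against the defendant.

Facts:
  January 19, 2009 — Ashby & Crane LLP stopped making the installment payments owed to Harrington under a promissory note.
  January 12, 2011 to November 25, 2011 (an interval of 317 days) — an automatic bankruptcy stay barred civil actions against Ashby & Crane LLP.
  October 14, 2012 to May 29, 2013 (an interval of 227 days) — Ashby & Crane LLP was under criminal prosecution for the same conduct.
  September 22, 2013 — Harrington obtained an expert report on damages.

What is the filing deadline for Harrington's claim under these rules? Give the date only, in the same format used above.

January 14, 2014

The claim accrued on January 19, 2009, when the wrongful act occurred.
The untolled deadline — 42 months after January 19, 2009 — is July 19, 2012.
Because the automatic bankruptcy stay ran from January 12, 2011 to November 25, 2011, the deadline is extended by 317 days to June 1, 2013.
The pending criminal prosecution from October 14, 2012 to May 29, 2013 tolled the period for 227 days, extending the deadline to January 14, 2014.
None of the other events listed affects the running of the period under the stated rules.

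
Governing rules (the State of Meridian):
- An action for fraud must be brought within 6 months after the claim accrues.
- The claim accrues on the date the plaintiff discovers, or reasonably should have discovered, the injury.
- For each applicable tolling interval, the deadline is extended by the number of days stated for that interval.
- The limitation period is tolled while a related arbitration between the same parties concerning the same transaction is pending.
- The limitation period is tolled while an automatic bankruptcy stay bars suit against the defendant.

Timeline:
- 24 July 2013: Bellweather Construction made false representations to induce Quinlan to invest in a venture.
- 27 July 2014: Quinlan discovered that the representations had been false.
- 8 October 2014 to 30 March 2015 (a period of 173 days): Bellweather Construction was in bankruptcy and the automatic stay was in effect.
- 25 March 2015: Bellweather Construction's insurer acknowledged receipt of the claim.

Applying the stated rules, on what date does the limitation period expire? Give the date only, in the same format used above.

19 July 2015

Accrual is tied to discovery, so the period began on 27 July 2014 rather than on 24 July 2013 when the act occurred.
The untolled deadline — 6 months after 27 July 2014 — is 27 January 2015.
The automatic bankruptcy stay from 8 October 2014 to 30 March 2015 tolled the period for 173 days, extending the deadline to 19 July 2015.
The other events in the timeline have no effect on the limitation period under the stated rules.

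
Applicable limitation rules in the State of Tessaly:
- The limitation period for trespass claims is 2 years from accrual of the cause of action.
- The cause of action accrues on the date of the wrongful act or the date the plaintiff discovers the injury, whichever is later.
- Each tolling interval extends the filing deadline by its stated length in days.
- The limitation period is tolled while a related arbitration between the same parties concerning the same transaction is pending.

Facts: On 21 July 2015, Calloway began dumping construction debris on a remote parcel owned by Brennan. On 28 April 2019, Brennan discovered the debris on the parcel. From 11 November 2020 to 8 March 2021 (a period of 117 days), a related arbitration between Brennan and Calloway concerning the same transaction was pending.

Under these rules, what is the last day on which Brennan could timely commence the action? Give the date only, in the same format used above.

23 August 2021

Because discovery on 28 April 2019 post-dates the 21 July 2015 act, accrual under the later-of rule falls on 28 April 2019.
2 years from 28 April 2019 is 28 April 2021.
The pending related arbitration from 11 November 2020 to 8 March 2021 tolled the period for 117 days, extending the deadline to 23 August 2021.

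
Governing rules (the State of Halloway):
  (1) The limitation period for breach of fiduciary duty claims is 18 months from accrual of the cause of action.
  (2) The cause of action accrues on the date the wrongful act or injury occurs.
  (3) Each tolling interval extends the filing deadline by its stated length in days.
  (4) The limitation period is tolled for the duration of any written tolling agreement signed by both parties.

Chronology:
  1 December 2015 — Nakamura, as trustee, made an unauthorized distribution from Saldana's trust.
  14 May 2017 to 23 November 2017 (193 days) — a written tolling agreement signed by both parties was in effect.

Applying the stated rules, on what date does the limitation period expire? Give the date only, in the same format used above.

The cause of action accrued on 1 December 2015, the date of the act.
Adding the 18 months base period to 1 December 2015 gives a deadline of 1 June 2017, before any tolling.
The written tolling agreement from 14 May 2017 to 23 November 2017 tolled the period for 193 days, extending the deadline to 11 December 2017.

11 December 2017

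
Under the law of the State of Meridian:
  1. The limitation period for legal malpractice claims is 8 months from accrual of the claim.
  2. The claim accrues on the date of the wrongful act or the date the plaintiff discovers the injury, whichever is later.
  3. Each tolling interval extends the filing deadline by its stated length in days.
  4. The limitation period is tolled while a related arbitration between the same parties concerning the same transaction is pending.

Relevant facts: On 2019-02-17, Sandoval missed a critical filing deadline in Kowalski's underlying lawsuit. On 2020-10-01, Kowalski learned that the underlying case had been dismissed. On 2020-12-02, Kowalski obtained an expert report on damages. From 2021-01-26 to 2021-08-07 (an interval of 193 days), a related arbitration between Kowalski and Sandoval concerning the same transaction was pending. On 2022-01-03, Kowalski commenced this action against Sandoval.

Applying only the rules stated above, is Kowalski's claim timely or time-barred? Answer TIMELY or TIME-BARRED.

TIME-BARRED

Because discovery on 2020-10-01 post-dates the 2019-02-17 act, accrual under the later-of rule falls on 2020-10-01.
The untolled deadline — 8 months after 2020-10-01 — is 2021-06-01.
Because the pending related arbitration ran from 2021-01-26 to 2021-08-07, the deadline is extended by 193 days to 2021-12-11.
Nothing else in the chronology tolls or restarts the period.
Kowalski filed on 2022-01-03, after the 2021-12-11 deadline, so the action is time-barred.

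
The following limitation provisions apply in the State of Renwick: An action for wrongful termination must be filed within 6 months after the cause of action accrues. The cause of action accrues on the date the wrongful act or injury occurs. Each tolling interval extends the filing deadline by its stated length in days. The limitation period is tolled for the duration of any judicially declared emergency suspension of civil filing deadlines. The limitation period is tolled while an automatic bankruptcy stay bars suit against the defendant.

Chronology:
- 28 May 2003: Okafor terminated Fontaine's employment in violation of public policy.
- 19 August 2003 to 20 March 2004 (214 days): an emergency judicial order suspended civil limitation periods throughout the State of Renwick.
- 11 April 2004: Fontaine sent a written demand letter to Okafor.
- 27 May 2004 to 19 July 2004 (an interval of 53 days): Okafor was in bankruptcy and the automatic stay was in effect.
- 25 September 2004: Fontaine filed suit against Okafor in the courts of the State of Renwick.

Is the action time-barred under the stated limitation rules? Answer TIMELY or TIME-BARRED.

The claim accrued on 28 May 2003, when the wrongful act occurred.
Adding the 6 months base period to 28 May 2003 gives a deadline of 28 November 2003, before any tolling.
The emergency suspension of filing deadlines from 19 August 2003 to 20 March 2004 tolled the period for 214 days, extending the deadline to 29 June 2004.
The automatic bankruptcy stay from 27 May 2004 to 19 July 2004 tolled the period for 53 days, extending the deadline to 21 August 2004.
Nothing else in the chronology tolls or restarts the period.
Fontaine filed on 25 September 2004, after the 21 August 2004 deadline, so the action is time-barred.

TIME-BARRED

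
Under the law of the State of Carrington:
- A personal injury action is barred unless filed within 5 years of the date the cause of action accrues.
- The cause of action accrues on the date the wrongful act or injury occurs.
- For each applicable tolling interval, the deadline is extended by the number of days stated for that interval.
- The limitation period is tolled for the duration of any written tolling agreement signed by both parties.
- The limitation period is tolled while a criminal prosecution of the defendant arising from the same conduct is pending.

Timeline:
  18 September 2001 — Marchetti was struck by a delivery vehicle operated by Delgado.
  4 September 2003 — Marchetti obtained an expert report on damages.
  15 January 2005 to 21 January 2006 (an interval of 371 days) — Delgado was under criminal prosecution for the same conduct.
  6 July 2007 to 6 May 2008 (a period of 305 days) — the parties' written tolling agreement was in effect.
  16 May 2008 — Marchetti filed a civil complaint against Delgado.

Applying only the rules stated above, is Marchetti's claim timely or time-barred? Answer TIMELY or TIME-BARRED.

The limitation period began to run on 18 September 2001.
5 years from 18 September 2001 is 18 September 2006.
Because the pending criminal prosecution ran from 15 January 2005 to 21 January 2006, the deadline is extended by 371 days to 24 September 2007.
Because the written tolling agreement ran from 6 July 2007 to 6 May 2008, the deadline is extended by 305 days to 25 July 2008.
Nothing else in the chronology tolls or restarts the period.
Marchetti filed on 16 May 2008, before the 25 July 2008 deadline, so the action is timely.

TIMELY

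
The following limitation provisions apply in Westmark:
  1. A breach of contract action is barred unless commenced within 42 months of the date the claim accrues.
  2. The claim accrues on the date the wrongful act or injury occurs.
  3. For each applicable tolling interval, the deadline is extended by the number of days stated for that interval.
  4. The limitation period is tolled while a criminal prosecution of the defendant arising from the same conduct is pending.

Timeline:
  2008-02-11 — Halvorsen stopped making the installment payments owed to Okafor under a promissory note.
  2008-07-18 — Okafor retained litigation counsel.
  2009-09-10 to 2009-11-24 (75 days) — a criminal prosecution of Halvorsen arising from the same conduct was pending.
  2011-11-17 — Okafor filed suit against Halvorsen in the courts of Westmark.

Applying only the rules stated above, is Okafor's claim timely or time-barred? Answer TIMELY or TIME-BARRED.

The claim accrued on 2008-02-11, when the wrongful act occurred.
Adding the 42 months base period to 2008-02-11 gives a deadline of 2011-08-11, before any tolling.
The period was tolled for 75 days by the pending criminal prosecution (2009-09-10 to 2009-11-24), pushing the deadline to 2011-10-25.
The other events in the timeline have no effect on the limitation period under the stated rules.
The 2011-11-17 filing falls after the 2011-10-25 deadline; the claim is time-barred.

TIME-BARRED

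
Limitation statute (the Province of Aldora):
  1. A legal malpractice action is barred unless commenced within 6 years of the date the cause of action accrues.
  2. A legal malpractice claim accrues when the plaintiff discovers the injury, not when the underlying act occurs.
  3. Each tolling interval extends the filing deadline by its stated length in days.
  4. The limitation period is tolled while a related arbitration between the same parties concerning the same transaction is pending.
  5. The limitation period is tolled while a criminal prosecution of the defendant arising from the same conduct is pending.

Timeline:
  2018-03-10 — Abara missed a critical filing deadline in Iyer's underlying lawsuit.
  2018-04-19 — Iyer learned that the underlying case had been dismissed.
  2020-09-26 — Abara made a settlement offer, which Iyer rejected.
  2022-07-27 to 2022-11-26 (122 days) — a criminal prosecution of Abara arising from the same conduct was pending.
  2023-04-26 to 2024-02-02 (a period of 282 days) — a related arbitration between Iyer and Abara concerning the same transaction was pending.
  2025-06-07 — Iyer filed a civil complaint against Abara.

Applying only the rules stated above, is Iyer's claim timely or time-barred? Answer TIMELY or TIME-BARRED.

The claim did not accrue until Iyer discovered the injury on 2018-04-19; the 2018-03-10 act date does not start the clock under the stated rule.
Adding the 6 years base period to 2018-04-19 gives a deadline of 2024-04-19, before any tolling.
Because the pending criminal prosecution ran from 2022-07-27 to 2022-11-26, the deadline is extended by 122 days to 2024-08-19.
Because the pending related arbitration ran from 2023-04-26 to 2024-02-02, the deadline is extended by 282 days to 2025-05-28.
None of the other events listed affects the running of the period under the stated rules.
Iyer filed on 2025-06-07, after the 2025-05-28 deadline, so the action is time-barred.

TIME-BARRED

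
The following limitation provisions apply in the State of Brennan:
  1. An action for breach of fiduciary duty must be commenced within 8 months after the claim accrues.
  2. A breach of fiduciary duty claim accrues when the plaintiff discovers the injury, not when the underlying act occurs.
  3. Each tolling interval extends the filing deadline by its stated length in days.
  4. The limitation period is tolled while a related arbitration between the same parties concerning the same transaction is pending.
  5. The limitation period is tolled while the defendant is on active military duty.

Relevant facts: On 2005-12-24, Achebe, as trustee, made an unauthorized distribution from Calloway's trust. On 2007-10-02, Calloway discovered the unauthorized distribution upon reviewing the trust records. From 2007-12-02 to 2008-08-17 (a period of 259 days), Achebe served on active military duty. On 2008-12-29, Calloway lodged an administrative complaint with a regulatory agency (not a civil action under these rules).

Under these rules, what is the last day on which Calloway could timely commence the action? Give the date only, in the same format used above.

2009-02-16

Accrual is tied to discovery, so the period began on 2007-10-02 rather than on 2005-12-24 when the act occurred.
Adding the 8 months base period to 2007-10-02 gives a deadline of 2008-06-02, before any tolling.
The period was tolled for 259 days by the defendant's active military service (2007-12-02 to 2008-08-17), pushing the deadline to 2009-02-16.
The other events in the timeline have no effect on the limitation period under the stated rules.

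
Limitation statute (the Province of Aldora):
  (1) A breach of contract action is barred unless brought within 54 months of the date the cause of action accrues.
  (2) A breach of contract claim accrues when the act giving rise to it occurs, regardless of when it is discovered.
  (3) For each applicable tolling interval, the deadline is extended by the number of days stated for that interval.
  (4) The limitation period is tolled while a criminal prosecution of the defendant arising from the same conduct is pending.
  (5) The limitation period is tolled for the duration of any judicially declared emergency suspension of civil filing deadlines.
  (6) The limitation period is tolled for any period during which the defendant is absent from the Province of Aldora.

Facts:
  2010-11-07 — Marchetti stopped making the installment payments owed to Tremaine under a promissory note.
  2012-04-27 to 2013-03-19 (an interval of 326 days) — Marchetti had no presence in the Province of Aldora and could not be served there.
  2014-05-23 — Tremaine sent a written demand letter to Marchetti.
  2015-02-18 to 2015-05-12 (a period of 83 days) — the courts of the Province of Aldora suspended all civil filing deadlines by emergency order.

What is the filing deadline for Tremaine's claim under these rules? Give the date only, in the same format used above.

2016-06-19

The limitation period began to run on 2010-11-07.
54 months from 2010-11-07 is 2015-05-07.
The period was tolled for 326 days by the defendant's absence from the jurisdiction (2012-04-27 to 2013-03-19), pushing the deadline to 2016-03-28.
The period was tolled for 83 days by the emergency suspension of filing deadlines (2015-02-18 to 2015-05-12), pushing the deadline to 2016-06-19.
None of the other events listed affects the running of the period under the stated rules.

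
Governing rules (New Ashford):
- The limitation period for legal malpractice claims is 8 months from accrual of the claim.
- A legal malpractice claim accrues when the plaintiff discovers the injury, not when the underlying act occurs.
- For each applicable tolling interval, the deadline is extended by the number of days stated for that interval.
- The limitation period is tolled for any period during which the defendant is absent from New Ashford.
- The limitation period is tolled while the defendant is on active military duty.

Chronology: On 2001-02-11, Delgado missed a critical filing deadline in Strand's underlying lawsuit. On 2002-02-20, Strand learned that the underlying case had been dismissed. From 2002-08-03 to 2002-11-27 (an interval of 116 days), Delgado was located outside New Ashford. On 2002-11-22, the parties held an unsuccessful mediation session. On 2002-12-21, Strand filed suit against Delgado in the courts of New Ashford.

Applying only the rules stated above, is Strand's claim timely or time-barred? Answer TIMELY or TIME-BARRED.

TIMELY

Under the discovery rule, the claim accrued on 2002-02-20, when Strand discovered the injury — not on the 2001-02-11 date of the underlying act.
The untolled deadline — 8 months after 2002-02-20 — is 2002-10-20.
The period was tolled for 116 days by the defendant's absence from the jurisdiction (2002-08-03 to 2002-11-27), pushing the deadline to 2003-02-13.
The other events in the timeline have no effect on the limitation period under the stated rules.
Strand filed on 2002-12-21, before the 2003-02-13 deadline, so the action is timely.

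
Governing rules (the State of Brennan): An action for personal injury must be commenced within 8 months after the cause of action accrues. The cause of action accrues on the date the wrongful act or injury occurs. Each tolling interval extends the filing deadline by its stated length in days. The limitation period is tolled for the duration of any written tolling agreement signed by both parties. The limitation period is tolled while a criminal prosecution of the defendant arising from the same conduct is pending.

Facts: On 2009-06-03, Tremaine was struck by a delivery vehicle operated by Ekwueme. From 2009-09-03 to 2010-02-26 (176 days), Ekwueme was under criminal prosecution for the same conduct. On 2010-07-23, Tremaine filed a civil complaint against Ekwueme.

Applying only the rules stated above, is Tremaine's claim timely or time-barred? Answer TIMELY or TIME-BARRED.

TIMELY

The claim accrued on 2009-06-03, when the wrongful act occurred.
The untolled deadline — 8 months after 2009-06-03 — is 2010-02-03.
The period was tolled for 176 days by the pending criminal prosecution (2009-09-03 to 2010-02-26), pushing the deadline to 2010-07-29.
Filing on 2010-07-23 beat the 2010-07-29 deadline — the action is timely.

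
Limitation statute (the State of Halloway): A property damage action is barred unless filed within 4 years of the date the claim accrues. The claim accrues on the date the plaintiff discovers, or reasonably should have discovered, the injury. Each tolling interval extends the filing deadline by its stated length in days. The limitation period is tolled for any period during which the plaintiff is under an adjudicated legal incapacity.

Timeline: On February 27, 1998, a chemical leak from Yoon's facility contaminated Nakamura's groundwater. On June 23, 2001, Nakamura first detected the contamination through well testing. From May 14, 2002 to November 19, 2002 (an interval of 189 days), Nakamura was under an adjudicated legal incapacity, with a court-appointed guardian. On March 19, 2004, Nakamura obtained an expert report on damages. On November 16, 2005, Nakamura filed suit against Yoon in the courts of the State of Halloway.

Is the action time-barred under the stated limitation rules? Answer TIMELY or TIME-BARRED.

TIMELY

Accrual is tied to discovery, so the period began on June 23, 2001 rather than on February 27, 1998 when the act occurred.
4 years from June 23, 2001 is June 23, 2005.
Because the plaintiff's legal incapacity ran from May 14, 2002 to November 19, 2002, the deadline is extended by 189 days to December 29, 2005.
Nothing else in the chronology tolls or restarts the period.
The November 16, 2005 filing precedes the December 29, 2005 deadline; the claim is timely.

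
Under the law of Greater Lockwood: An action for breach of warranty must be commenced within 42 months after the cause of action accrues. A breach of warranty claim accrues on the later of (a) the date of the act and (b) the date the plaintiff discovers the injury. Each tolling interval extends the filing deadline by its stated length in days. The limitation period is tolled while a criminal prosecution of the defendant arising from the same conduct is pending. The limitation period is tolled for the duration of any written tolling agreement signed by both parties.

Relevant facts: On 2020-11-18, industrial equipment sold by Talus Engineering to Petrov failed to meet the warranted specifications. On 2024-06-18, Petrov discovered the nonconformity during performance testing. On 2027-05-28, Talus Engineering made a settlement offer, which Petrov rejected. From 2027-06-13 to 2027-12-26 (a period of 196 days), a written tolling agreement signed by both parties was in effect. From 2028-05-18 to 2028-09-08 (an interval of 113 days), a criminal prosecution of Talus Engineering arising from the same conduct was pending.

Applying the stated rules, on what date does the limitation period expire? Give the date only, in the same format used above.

The claim accrued on 2024-06-18 — the later of the 2020-11-18 act and the 2024-06-18 discovery.
The untolled deadline — 42 months after 2024-06-18 — is 2027-12-18.
Because the written tolling agreement ran from 2027-06-13 to 2027-12-26, the deadline is extended by 196 days to 2028-07-01.
The pending criminal prosecution from 2028-05-18 to 2028-09-08 tolled the period for 113 days, extending the deadline to 2028-10-22.
The other events in the timeline have no effect on the limitation period under the stated rules.

2028-10-22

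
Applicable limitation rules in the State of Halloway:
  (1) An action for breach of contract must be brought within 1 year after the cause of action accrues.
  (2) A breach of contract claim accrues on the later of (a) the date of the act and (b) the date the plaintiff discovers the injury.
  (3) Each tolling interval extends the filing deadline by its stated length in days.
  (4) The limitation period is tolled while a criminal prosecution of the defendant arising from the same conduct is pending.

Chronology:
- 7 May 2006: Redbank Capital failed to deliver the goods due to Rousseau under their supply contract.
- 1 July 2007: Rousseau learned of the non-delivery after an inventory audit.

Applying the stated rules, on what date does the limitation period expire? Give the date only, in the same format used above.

1 July 2008

Because discovery on 1 July 2007 post-dates the 7 May 2006 act, accrual under the later-of rule falls on 1 July 2007.
The untolled deadline — 1 year after 1 July 2007 — is 1 July 2008.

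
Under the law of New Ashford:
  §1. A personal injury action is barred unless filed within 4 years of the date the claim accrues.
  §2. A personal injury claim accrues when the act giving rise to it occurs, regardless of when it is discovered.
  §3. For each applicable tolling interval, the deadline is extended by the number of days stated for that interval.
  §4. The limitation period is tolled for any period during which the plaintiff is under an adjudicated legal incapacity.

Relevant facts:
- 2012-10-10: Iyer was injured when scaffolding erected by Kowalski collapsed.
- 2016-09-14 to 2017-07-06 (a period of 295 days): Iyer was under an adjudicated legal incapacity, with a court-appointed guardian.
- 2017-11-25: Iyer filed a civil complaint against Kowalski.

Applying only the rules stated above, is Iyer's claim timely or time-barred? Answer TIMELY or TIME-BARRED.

The claim accrued on 2012-10-10, when the wrongful act occurred.
Adding the 4 years base period to 2012-10-10 gives a deadline of 2016-10-10, before any tolling.
The plaintiff's legal incapacity from 2016-09-14 to 2017-07-06 tolled the period for 295 days, extending the deadline to 2017-08-01.
The 2017-11-25 filing falls after the 2017-08-01 deadline; the claim is time-barred.

TIME-BARRED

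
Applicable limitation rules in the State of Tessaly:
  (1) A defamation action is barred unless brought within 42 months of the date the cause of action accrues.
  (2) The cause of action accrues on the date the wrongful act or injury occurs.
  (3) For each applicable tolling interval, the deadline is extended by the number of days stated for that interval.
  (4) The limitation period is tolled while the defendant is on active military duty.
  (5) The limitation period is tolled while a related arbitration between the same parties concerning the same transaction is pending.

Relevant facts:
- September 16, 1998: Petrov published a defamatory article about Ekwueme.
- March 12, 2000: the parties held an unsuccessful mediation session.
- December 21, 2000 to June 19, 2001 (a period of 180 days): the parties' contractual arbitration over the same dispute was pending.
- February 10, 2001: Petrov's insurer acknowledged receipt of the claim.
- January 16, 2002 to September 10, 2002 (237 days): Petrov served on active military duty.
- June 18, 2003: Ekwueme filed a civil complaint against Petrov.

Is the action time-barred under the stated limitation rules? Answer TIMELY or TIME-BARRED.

TIME-BARRED

The cause of action accrued on September 16, 1998, the date of the act.
Adding the 42 months base period to September 16, 1998 gives a deadline of March 16, 2002, before any tolling.
The period was tolled for 180 days by the pending related arbitration (December 21, 2000 to June 19, 2001), pushing the deadline to September 12, 2002.
The defendant's active military service from January 16, 2002 to September 10, 2002 tolled the period for 237 days, extending the deadline to May 7, 2003.
None of the other events listed affects the running of the period under the stated rules.
Ekwueme filed on June 18, 2003, after the May 7, 2003 deadline, so the action is time-barred.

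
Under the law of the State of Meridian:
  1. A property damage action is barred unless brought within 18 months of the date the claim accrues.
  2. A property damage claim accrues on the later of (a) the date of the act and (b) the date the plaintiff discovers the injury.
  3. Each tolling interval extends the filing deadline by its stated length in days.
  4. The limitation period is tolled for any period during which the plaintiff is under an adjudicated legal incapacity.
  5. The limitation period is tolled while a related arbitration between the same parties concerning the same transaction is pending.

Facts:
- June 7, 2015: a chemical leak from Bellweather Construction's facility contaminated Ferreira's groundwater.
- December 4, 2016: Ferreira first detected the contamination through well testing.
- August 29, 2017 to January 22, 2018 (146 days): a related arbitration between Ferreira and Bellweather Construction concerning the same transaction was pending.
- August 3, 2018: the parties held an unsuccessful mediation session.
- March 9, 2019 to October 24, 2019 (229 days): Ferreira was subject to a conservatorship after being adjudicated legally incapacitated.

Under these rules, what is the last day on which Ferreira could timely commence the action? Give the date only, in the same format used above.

Because discovery on December 4, 2016 post-dates the June 7, 2015 act, accrual under the later-of rule falls on December 4, 2016.
18 months from December 4, 2016 is June 4, 2018.
The pending related arbitration from August 29, 2017 to January 22, 2018 tolled the period for 146 days, extending the deadline to October 28, 2018.
The plaintiff's legal incapacity from March 9, 2019 to October 24, 2019 began after the period had already run on October 28, 2018, so it has no tolling effect.
None of the other events listed affects the running of the period under the stated rules.

October 28, 2018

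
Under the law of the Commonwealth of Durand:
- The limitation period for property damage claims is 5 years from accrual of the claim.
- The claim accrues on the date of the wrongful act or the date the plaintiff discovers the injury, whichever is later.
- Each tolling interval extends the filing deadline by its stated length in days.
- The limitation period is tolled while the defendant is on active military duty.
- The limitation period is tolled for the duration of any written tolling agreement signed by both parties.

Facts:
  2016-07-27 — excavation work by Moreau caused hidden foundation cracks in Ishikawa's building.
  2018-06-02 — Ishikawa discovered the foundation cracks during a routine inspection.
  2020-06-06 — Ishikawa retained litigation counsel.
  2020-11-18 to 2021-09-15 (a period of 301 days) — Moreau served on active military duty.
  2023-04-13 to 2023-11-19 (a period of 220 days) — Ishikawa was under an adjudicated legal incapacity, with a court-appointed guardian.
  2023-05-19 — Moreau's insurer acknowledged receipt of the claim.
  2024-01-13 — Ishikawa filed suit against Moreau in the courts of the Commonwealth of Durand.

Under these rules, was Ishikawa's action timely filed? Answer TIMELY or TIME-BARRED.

TIMELY

Because discovery on 2018-06-02 post-dates the 2016-07-27 act, accrual under the later-of rule falls on 2018-06-02.
5 years from 2018-06-02 is 2023-06-02.
Because the defendant's active military service ran from 2020-11-18 to 2021-09-15, the deadline is extended by 301 days to 2024-03-29.
The plaintiff's legal incapacity from 2023-04-13 to 2023-11-19 does not toll the period, because no stated rule makes the plaintiff's incapacity a tolling event.
None of the other events listed affects the running of the period under the stated rules.
The 2024-01-13 filing precedes the 2024-03-29 deadline; the claim is timely.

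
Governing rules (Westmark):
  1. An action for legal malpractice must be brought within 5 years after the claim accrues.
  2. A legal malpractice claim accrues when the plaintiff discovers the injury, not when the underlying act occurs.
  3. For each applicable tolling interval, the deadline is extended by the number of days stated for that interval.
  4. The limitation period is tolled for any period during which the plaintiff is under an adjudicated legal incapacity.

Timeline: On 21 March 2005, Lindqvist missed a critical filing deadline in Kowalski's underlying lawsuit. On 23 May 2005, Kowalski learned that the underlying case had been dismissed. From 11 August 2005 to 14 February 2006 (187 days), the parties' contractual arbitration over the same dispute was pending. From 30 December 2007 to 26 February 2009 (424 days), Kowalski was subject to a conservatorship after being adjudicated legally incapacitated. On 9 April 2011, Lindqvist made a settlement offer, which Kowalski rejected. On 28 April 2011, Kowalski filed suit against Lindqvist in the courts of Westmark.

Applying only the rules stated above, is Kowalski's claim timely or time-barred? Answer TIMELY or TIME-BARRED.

Under the discovery rule, the claim accrued on 23 May 2005, when Kowalski discovered the injury — not on the 21 March 2005 date of the underlying act.
The untolled deadline — 5 years after 23 May 2005 — is 23 May 2010.
The period was tolled for 424 days by the plaintiff's legal incapacity (30 December 2007 to 26 February 2009), pushing the deadline to 21 July 2011.
The pending related arbitration from 11 August 2005 to 14 February 2006 does not toll the period, because no stated rule makes a pending arbitration a tolling event.
None of the other events listed affects the running of the period under the stated rules.
The 28 April 2011 filing precedes the 21 July 2011 deadline; the claim is timely.

TIMELY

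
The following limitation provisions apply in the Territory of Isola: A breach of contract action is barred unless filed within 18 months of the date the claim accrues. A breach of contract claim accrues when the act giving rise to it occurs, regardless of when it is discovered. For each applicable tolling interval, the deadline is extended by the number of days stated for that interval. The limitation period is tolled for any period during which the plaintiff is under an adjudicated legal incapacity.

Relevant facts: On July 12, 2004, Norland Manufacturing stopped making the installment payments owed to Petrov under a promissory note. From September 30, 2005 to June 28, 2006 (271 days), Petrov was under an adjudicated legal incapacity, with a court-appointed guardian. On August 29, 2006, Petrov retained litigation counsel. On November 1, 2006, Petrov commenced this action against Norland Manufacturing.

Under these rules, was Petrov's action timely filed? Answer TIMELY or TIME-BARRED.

The claim accrued on July 12, 2004, the date of the act.
Adding the 18 months base period to July 12, 2004 gives a deadline of January 12, 2006, before any tolling.
Because the plaintiff's legal incapacity ran from September 30, 2005 to June 28, 2006, the deadline is extended by 271 days to October 10, 2006.
None of the other events listed affects the running of the period under the stated rules.
Filing on November 1, 2006 missed the October 10, 2006 deadline — the action is time-barred.

TIME-BARRED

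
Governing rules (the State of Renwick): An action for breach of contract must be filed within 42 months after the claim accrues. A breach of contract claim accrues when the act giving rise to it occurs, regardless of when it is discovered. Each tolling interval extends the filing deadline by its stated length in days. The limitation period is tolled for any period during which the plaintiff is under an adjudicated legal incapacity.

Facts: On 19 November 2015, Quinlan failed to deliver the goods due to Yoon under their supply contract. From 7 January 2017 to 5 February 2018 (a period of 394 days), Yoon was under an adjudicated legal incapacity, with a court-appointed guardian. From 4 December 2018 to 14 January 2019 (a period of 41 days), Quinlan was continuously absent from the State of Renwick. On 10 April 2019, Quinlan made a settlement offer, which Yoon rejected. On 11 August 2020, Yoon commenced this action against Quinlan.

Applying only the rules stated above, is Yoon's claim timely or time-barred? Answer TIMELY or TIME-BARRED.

TIME-BARRED

The claim accrued on 19 November 2015, when the wrongful act occurred.
The untolled deadline — 42 months after 19 November 2015 — is 19 May 2019.
Because the plaintiff's legal incapacity ran from 7 January 2017 to 5 February 2018, the deadline is extended by 394 days to 16 June 2020.
No stated provision tolls the period for the defendant's absence, so the interval from 4 December 2018 to 14 January 2019 has no effect on the deadline.
Nothing else in the chronology tolls or restarts the period.
Yoon filed on 11 August 2020, after the 16 June 2020 deadline, so the action is time-barred.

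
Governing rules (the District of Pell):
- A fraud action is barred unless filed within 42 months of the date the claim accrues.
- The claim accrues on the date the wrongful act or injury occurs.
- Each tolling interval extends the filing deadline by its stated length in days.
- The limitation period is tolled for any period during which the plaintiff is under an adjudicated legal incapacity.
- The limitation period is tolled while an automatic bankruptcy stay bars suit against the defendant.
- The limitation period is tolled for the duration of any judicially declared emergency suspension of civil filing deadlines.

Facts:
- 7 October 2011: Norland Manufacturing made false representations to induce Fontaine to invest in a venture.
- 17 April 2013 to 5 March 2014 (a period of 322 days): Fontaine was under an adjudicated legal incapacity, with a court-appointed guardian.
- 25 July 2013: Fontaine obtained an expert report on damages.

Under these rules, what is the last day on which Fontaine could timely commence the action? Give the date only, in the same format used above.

The claim accrued on 7 October 2011, the date of the act.
Adding the 42 months base period to 7 October 2011 gives a deadline of 7 April 2015, before any tolling.
Because the plaintiff's legal incapacity ran from 17 April 2013 to 5 March 2014, the deadline is extended by 322 days to 23 February 2016.
Nothing else in the chronology tolls or restarts the period.

23 February 2016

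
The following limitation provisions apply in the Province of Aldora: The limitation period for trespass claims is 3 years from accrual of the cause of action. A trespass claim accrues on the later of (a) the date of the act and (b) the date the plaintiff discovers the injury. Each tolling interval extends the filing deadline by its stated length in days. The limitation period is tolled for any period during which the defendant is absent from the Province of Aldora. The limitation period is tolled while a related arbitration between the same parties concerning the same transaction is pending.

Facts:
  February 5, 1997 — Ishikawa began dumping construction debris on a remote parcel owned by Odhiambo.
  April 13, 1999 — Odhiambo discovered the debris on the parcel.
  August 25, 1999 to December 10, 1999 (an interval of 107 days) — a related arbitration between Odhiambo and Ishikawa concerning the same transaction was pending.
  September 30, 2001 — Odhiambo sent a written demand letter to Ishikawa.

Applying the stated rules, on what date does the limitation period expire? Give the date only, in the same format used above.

Because discovery on April 13, 1999 post-dates the February 5, 1997 act, accrual under the later-of rule falls on April 13, 1999.
The untolled deadline — 3 years after April 13, 1999 — is April 13, 2002.
Because the pending related arbitration ran from August 25, 1999 to December 10, 1999, the deadline is extended by 107 days to July 29, 2002.
None of the other events listed affects the running of the period under the stated rules.

July 29, 2002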